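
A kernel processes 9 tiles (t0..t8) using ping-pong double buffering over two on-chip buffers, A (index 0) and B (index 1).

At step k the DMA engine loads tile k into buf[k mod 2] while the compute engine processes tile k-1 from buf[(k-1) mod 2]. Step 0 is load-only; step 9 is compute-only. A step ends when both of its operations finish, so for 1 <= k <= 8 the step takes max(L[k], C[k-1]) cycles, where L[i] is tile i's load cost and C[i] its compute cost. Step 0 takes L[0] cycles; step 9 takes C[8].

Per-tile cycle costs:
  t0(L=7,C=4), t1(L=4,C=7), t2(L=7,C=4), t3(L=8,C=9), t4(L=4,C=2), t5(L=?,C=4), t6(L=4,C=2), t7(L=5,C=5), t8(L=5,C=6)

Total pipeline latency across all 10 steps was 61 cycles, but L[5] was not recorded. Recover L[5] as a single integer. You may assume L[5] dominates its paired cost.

step 0 = dur = L[0]=7 = 7
step 1 = dur = max(L[1]=4, C[0]=4) = 4
step 2 = dur = max(L[2]=7, C[1]=7) = 7
step 3 = dur = max(L[3]=8, C[2]=4) = 8
step 4 = dur = max(L[4]=4, C[3]=9) = 9
step 5 = dur = max(L[5]=?, C[4]=2) = L[5]  (unknown; binding)
step 6 = dur = max(L[6]=4, C[5]=4) = 4
step 7 = dur = max(L[7]=5, C[6]=2) = 5
step 8 = dur = max(L[8]=5, C[7]=5) = 5
step 9 = dur = C[8]=6 = 6
sum of known step durations = 55
dur[5] = total - known = 61 - 55 = 6
L[5] is the binding max in step 5, so L[5] = dur[5] = 6

L[5] = 6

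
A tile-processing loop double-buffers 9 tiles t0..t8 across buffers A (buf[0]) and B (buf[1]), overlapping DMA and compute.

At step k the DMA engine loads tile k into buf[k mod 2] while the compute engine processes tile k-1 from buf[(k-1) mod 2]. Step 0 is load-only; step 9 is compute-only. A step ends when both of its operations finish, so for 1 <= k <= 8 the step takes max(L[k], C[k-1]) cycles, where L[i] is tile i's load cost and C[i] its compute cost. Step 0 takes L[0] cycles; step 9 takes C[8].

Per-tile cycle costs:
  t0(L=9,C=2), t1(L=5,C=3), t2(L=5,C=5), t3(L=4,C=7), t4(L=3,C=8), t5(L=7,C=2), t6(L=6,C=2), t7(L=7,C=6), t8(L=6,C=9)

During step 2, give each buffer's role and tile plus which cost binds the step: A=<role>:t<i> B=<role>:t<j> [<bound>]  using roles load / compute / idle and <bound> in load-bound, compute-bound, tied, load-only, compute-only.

k=0 load=t0/9c comp=- wait=9 total=9
k=1 load=t1/5c comp=t0/2c wait=5 total=14
k=2 load=t2/5c comp=t1/3c wait=5 total=19
k=3 load=t3/4c comp=t2/5c wait=5 total=24
k=4 load=t4/3c comp=t3/7c wait=7 total=31
k=5 load=t5/7c comp=t4/8c wait=8 total=39
k=6 load=t6/6c comp=t5/2c wait=6 total=45
k=7 load=t7/7c comp=t6/2c wait=7 total=52
k=8 load=t8/6c comp=t7/6c wait=6 total=58
k=9 load=- comp=t8/9c wait=9 total=67

step 2: A=load:t2 B=compute:t1 [load-bound]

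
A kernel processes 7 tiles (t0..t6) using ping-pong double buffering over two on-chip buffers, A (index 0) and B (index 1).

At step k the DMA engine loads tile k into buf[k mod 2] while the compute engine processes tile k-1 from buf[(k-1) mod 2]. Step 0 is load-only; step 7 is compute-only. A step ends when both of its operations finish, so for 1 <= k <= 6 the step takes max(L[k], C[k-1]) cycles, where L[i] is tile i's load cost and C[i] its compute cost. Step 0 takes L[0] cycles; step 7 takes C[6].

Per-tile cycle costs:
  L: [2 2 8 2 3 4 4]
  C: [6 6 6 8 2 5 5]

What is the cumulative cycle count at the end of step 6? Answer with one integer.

end_cycle[6] = 39

step 0: L[0]=2 → dur=2, Σ=2 | A=load:t0 B=idle [load-only]
step 1: L[1]=2 C[0]=6 → dur=6, Σ=8 | A=compute:t0 B=load:t1 [compute-bound]
step 2: L[2]=8 C[1]=6 → dur=8, Σ=16 | A=load:t2 B=compute:t1 [load-bound]
step 3: L[3]=2 C[2]=6 → dur=6, Σ=22 | A=compute:t2 B=load:t3 [compute-bound]
step 4: L[4]=3 C[3]=8 → dur=8, Σ=30 | A=load:t4 B=compute:t3 [compute-bound]
step 5: L[5]=4 C[4]=2 → dur=4, Σ=34 | A=compute:t4 B=load:t5 [load-bound]
step 6: L[6]=4 C[5]=5 → dur=5, Σ=39 | A=load:t6 B=compute:t5 [compute-bound]
step 7: C[6]=5 → dur=5, Σ=44 | A=compute:t6 B=idle [compute-only]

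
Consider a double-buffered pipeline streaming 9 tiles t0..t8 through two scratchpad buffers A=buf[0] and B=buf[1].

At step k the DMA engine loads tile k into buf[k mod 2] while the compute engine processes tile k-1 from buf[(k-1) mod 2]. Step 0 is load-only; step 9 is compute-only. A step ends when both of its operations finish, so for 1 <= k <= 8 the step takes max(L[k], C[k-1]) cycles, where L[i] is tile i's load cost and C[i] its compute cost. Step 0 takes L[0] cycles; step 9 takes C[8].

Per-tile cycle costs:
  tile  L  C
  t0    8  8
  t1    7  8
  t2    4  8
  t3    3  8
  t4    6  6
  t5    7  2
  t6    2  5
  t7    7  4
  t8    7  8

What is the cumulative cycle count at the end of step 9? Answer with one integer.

[0] DMA t0→A (8c) ∥ CU idle ⇒ 8c, clock 8
[1] DMA t1→B (7c) ∥ CU A:t0 (8c) ⇒ 8c, clock 16
[2] DMA t2→A (4c) ∥ CU B:t1 (8c) ⇒ 8c, clock 24
[3] DMA t3→B (3c) ∥ CU A:t2 (8c) ⇒ 8c, clock 32
[4] DMA t4→A (6c) ∥ CU B:t3 (8c) ⇒ 8c, clock 40
[5] DMA t5→B (7c) ∥ CU A:t4 (6c) ⇒ 7c, clock 47
[6] DMA t6→A (2c) ∥ CU B:t5 (2c) ⇒ 2c, clock 49
[7] DMA t7→B (7c) ∥ CU A:t6 (5c) ⇒ 7c, clock 56
[8] DMA t8→A (7c) ∥ CU B:t7 (4c) ⇒ 7c, clock 63
[9] DMA idle ∥ CU A:t8 (8c) ⇒ 8c, clock 71

end_cycle[9] = 71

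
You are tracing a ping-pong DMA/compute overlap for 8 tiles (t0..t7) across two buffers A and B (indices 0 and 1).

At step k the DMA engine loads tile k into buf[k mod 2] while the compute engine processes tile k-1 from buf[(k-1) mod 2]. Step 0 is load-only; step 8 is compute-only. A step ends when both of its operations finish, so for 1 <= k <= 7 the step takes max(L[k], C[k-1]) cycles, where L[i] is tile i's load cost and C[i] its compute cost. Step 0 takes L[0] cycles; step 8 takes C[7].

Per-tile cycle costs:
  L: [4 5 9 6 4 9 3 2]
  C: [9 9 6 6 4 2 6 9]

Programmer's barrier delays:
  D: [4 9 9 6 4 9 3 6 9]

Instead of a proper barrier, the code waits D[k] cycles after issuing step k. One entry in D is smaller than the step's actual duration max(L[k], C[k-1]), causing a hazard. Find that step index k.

step 0: need L[0]=4 = 4; D[0]=4 ok
step 1: need max(L[1]=5,C[0]=9) = 9; D[1]=9 ok
step 2: need max(L[2]=9,C[1]=9) = 9; D[2]=9 ok
step 3: need max(L[3]=6,C[2]=6) = 6; D[3]=6 ok
step 4: need max(L[4]=4,C[3]=6) = 6; D[4]=4 SHORT
step 5: need max(L[5]=9,C[4]=4) = 9; D[5]=9 ok
step 6: need max(L[6]=3,C[5]=2) = 3; D[6]=3 ok
step 7: need max(L[7]=2,C[6]=6) = 6; D[7]=6 ok
step 8: need C[7]=9 = 9; D[8]=9 ok

hazard at step 4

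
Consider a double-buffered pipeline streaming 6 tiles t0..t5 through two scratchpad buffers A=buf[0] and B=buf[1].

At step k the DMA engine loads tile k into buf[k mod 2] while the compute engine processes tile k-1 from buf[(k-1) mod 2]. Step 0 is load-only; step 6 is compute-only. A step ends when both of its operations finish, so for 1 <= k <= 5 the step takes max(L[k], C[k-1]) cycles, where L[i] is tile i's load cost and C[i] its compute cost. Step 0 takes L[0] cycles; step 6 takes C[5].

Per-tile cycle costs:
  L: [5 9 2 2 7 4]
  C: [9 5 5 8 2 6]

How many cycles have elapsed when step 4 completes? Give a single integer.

end_cycle[4] = 32

[0] DMA t0→A (5c) ∥ CU idle ⇒ 5c, clock 5
[1] DMA t1→B (9c) ∥ CU A:t0 (9c) ⇒ 9c, clock 14
[2] DMA t2→A (2c) ∥ CU B:t1 (5c) ⇒ 5c, clock 19
[3] DMA t3→B (2c) ∥ CU A:t2 (5c) ⇒ 5c, clock 24
[4] DMA t4→A (7c) ∥ CU B:t3 (8c) ⇒ 8c, clock 32
[5] DMA t5→B (4c) ∥ CU A:t4 (2c) ⇒ 4c, clock 36
[6] DMA idle ∥ CU B:t5 (6c) ⇒ 6c, clock 42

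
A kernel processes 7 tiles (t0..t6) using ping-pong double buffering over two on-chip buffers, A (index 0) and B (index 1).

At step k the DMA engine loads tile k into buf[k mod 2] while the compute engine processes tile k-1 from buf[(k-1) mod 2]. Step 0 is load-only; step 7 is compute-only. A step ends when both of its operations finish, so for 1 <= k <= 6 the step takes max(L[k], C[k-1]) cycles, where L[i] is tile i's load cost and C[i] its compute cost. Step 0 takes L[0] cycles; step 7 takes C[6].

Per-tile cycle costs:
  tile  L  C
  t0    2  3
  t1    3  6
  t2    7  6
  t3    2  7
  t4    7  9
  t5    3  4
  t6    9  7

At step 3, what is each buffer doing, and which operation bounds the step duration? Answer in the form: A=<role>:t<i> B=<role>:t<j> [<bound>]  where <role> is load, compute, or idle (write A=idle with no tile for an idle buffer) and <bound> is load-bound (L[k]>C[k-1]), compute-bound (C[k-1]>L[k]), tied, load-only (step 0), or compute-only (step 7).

step 3: A=compute:t2 B=load:t3 [compute-bound]

  0. 2=2c; end=2; A:t0 B:-
  1. max(3,3)=3c; end=5; A:t0 B:t1
  2. max(7,6)=7c; end=12; A:t2 B:t1
  3. max(2,6)=6c; end=18; A:t2 B:t3
  4. max(7,7)=7c; end=25; A:t4 B:t3
  5. max(3,9)=9c; end=34; A:t4 B:t5
  6. max(9,4)=9c; end=43; A:t6 B:t5
  7. 7=7c; end=50; A:t6 B:t5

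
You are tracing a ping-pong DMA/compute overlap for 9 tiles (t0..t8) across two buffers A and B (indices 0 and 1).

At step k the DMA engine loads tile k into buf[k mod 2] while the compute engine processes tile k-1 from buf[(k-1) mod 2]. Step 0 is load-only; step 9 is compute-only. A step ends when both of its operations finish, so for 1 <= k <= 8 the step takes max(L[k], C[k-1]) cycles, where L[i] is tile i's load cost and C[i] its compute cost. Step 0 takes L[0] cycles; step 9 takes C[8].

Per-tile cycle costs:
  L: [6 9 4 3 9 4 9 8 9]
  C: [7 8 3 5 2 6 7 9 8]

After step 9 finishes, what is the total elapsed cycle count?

step 0: L[0]=6 → dur=6, Σ=6 | A=load:t0 B=idle [load-only]
step 1: L[1]=9 C[0]=7 → dur=9, Σ=15 | A=compute:t0 B=load:t1 [load-bound]
step 2: L[2]=4 C[1]=8 → dur=8, Σ=23 | A=load:t2 B=compute:t1 [compute-bound]
step 3: L[3]=3 C[2]=3 → dur=3, Σ=26 | A=compute:t2 B=load:t3 [tied]
step 4: L[4]=9 C[3]=5 → dur=9, Σ=35 | A=load:t4 B=compute:t3 [load-bound]
step 5: L[5]=4 C[4]=2 → dur=4, Σ=39 | A=compute:t4 B=load:t5 [load-bound]
step 6: L[6]=9 C[5]=6 → dur=9, Σ=48 | A=load:t6 B=compute:t5 [load-bound]
step 7: L[7]=8 C[6]=7 → dur=8, Σ=56 | A=compute:t6 B=load:t7 [load-bound]
step 8: L[8]=9 C[7]=9 → dur=9, Σ=65 | A=load:t8 B=compute:t7 [tied]
step 9: C[8]=8 → dur=8, Σ=73 | A=compute:t8 B=idle [compute-only]

end_cycle[9] = 73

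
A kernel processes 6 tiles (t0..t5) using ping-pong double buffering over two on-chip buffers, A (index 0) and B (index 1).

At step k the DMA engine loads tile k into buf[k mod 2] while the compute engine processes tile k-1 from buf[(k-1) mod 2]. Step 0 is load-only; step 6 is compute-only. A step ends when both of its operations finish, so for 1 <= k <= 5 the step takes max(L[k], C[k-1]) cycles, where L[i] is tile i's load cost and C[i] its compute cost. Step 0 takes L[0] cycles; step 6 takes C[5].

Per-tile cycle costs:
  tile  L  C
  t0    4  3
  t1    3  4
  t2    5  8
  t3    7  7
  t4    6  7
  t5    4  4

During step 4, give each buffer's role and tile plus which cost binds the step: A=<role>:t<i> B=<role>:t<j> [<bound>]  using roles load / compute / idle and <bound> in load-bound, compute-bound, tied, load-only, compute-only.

k=0 load=t0/4c comp=- wait=4 total=4
k=1 load=t1/3c comp=t0/3c wait=3 total=7
k=2 load=t2/5c comp=t1/4c wait=5 total=12
k=3 load=t3/7c comp=t2/8c wait=8 total=20
k=4 load=t4/6c comp=t3/7c wait=7 total=27
k=5 load=t5/4c comp=t4/7c wait=7 total=34
k=6 load=- comp=t5/4c wait=4 total=38

step 4: A=load:t4 B=compute:t3 [compute-bound]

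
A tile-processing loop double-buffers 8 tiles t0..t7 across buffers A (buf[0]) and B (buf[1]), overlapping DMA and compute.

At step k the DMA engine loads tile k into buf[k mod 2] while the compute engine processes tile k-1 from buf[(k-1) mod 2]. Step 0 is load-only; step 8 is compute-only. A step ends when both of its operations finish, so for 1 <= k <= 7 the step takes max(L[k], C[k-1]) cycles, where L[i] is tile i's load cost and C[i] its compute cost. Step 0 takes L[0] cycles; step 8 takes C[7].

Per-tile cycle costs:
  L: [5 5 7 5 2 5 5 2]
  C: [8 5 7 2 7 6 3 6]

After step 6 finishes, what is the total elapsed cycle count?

end_cycle[6] = 42

k=0 load=t0/5c comp=- wait=5 total=5
k=1 load=t1/5c comp=t0/8c wait=8 total=13
k=2 load=t2/7c comp=t1/5c wait=7 total=20
k=3 load=t3/5c comp=t2/7c wait=7 total=27
k=4 load=t4/2c comp=t3/2c wait=2 total=29
k=5 load=t5/5c comp=t4/7c wait=7 total=36
k=6 load=t6/5c comp=t5/6c wait=6 total=42
k=7 load=t7/2c comp=t6/3c wait=3 total=45
k=8 load=- comp=t7/6c wait=6 total=51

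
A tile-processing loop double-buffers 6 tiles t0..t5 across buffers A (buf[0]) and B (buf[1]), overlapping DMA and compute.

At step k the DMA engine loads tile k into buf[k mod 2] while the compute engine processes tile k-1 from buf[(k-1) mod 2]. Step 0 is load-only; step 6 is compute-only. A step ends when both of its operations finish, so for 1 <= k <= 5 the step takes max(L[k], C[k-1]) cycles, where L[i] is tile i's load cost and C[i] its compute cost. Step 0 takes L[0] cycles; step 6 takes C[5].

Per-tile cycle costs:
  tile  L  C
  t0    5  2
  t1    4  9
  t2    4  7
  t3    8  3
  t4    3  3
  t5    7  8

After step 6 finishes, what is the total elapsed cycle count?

end_cycle[6] = 44

step 0: L[0]=5 → dur=5, Σ=5 | A=load:t0 B=idle [load-only]
step 1: L[1]=4 C[0]=2 → dur=4, Σ=9 | A=compute:t0 B=load:t1 [load-bound]
step 2: L[2]=4 C[1]=9 → dur=9, Σ=18 | A=load:t2 B=compute:t1 [compute-bound]
step 3: L[3]=8 C[2]=7 → dur=8, Σ=26 | A=compute:t2 B=load:t3 [load-bound]
step 4: L[4]=3 C[3]=3 → dur=3, Σ=29 | A=load:t4 B=compute:t3 [tied]
step 5: L[5]=7 C[4]=3 → dur=7, Σ=36 | A=compute:t4 B=load:t5 [load-bound]
step 6: C[5]=8 → dur=8, Σ=44 | A=idle B=compute:t5 [compute-only]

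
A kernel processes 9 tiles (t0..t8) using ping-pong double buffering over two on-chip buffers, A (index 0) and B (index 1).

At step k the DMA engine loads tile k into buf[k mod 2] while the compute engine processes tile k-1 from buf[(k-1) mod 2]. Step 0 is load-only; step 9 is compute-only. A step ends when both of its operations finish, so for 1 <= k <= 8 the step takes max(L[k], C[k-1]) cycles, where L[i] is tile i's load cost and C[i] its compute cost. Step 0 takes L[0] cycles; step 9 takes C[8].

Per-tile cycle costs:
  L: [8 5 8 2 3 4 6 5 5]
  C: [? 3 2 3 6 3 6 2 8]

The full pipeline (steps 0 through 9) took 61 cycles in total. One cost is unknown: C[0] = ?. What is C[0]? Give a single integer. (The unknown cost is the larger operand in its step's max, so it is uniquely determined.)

step 0 → dur = L[0]=8 = 8
step 1 → dur = max(L[1]=5, C[0]=?) = C[0]  (unknown; binding)
step 2 → dur = max(L[2]=8, C[1]=3) = 8
step 3 → dur = max(L[3]=2, C[2]=2) = 2
step 4 → dur = max(L[4]=3, C[3]=3) = 3
step 5 → dur = max(L[5]=4, C[4]=6) = 6
step 6 → dur = max(L[6]=6, C[5]=3) = 6
step 7 → dur = max(L[7]=5, C[6]=6) = 6
step 8 → dur = max(L[8]=5, C[7]=2) = 5
step 9 → dur = C[8]=8 = 8
sum of known step durations = 52
dur[1] = total - known = 61 - 52 = 9
C[0] is the binding max in step 1, so C[0] = dur[1] = 9

C[0] = 9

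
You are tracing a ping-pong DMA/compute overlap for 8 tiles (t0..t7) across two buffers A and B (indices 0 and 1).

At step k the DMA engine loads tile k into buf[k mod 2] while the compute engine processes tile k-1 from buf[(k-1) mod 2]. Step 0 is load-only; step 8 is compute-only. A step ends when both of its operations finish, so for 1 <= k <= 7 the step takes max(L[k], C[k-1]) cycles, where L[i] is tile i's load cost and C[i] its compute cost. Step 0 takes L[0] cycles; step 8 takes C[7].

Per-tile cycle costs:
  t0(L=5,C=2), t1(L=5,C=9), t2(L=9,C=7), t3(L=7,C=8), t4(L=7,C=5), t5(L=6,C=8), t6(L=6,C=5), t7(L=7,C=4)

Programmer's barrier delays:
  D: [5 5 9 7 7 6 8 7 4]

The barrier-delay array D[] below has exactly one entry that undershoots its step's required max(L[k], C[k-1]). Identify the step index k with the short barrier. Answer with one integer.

hazard at step 4

[0] required=L[0]=5=5 vs D=5 ok
[1] required=max(L[1]=5,C[0]=2)=5 vs D=5 ok
[2] required=max(L[2]=9,C[1]=9)=9 vs D=9 ok
[3] required=max(L[3]=7,C[2]=7)=7 vs D=7 ok
[4] required=max(L[4]=7,C[3]=8)=8 vs D=7 SHORT
[5] required=max(L[5]=6,C[4]=5)=6 vs D=6 ok
[6] required=max(L[6]=6,C[5]=8)=8 vs D=8 ok
[7] required=max(L[7]=7,C[6]=5)=7 vs D=7 ok
[8] required=C[7]=4=4 vs D=4 ok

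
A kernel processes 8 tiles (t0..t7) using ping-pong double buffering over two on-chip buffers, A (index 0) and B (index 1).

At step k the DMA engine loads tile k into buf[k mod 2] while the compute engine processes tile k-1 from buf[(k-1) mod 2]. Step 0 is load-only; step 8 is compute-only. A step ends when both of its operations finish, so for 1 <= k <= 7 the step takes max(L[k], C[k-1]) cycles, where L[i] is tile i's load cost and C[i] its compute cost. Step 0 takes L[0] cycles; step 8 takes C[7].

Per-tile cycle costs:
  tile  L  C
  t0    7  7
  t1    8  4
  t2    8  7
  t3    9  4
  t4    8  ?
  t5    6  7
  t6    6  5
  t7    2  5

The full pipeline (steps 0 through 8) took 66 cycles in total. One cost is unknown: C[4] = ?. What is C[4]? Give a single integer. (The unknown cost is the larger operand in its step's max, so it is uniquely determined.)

C[4] = 9

step 0: dur = L[0]=7 = 7
step 1: dur = max(L[1]=8, C[0]=7) = 8
step 2: dur = max(L[2]=8, C[1]=4) = 8
step 3: dur = max(L[3]=9, C[2]=7) = 9
step 4: dur = max(L[4]=8, C[3]=4) = 8
step 5: dur = max(L[5]=6, C[4]=?) = C[4]  (unknown; binding)
step 6: dur = max(L[6]=6, C[5]=7) = 7
step 7: dur = max(L[7]=2, C[6]=5) = 5
step 8: dur = C[7]=5 = 5
sum of known step durations = 57
dur[5] = total - known = 66 - 57 = 9
C[4] is the binding max in step 5, so C[4] = dur[5] = 9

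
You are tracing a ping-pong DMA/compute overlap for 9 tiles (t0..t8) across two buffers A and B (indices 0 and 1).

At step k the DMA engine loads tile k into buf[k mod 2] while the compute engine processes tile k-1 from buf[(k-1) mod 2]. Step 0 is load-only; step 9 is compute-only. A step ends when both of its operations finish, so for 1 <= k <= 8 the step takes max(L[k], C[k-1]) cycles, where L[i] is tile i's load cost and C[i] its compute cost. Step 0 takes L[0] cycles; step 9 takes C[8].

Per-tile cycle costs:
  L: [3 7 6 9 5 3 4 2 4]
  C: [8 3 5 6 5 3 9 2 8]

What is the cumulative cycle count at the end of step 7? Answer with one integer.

end_cycle[7] = 50

step 0: L[0]=3 → dur=3, Σ=3 | A=load:t0 B=idle [load-only]
step 1: L[1]=7 C[0]=8 → dur=8, Σ=11 | A=compute:t0 B=load:t1 [compute-bound]
step 2: L[2]=6 C[1]=3 → dur=6, Σ=17 | A=load:t2 B=compute:t1 [load-bound]
step 3: L[3]=9 C[2]=5 → dur=9, Σ=26 | A=compute:t2 B=load:t3 [load-bound]
step 4: L[4]=5 C[3]=6 → dur=6, Σ=32 | A=load:t4 B=compute:t3 [compute-bound]
step 5: L[5]=3 C[4]=5 → dur=5, Σ=37 | A=compute:t4 B=load:t5 [compute-bound]
step 6: L[6]=4 C[5]=3 → dur=4, Σ=41 | A=load:t6 B=compute:t5 [load-bound]
step 7: L[7]=2 C[6]=9 → dur=9, Σ=50 | A=compute:t6 B=load:t7 [compute-bound]
step 8: L[8]=4 C[7]=2 → dur=4, Σ=54 | A=load:t8 B=compute:t7 [load-bound]
step 9: C[8]=8 → dur=8, Σ=62 | A=compute:t8 B=idle [compute-only]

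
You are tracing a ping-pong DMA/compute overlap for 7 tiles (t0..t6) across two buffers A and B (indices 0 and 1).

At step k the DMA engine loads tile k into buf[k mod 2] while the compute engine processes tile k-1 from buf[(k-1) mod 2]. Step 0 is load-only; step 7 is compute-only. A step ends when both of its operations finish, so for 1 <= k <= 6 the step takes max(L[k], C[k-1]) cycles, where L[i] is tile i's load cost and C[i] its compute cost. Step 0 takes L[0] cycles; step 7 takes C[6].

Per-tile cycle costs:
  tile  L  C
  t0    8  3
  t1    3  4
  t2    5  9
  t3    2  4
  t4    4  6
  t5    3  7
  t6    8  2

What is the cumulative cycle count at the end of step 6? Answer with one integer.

end_cycle[6] = 43

[0] DMA t0→A (8c) ∥ CU idle ⇒ 8c, clock 8
[1] DMA t1→B (3c) ∥ CU A:t0 (3c) ⇒ 3c, clock 11
[2] DMA t2→A (5c) ∥ CU B:t1 (4c) ⇒ 5c, clock 16
[3] DMA t3→B (2c) ∥ CU A:t2 (9c) ⇒ 9c, clock 25
[4] DMA t4→A (4c) ∥ CU B:t3 (4c) ⇒ 4c, clock 29
[5] DMA t5→B (3c) ∥ CU A:t4 (6c) ⇒ 6c, clock 35
[6] DMA t6→A (8c) ∥ CU B:t5 (7c) ⇒ 8c, clock 43
[7] DMA idle ∥ CU A:t6 (2c) ⇒ 2c, clock 45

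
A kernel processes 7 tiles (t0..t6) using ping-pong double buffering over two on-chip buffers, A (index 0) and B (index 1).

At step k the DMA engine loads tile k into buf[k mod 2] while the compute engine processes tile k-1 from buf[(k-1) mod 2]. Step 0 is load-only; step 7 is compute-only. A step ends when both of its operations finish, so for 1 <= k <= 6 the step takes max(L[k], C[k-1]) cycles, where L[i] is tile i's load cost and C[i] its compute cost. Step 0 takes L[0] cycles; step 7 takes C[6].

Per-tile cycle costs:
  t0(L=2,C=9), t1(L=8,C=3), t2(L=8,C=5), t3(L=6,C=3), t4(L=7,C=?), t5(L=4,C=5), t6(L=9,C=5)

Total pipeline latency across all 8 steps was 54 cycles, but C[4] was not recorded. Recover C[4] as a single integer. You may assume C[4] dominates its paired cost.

step 0 | dur = L[0]=2 = 2
step 1 | dur = max(L[1]=8, C[0]=9) = 9
step 2 | dur = max(L[2]=8, C[1]=3) = 8
step 3 | dur = max(L[3]=6, C[2]=5) = 6
step 4 | dur = max(L[4]=7, C[3]=3) = 7
step 5 | dur = max(L[5]=4, C[4]=?) = C[4]  (unknown; binding)
step 6 | dur = max(L[6]=9, C[5]=5) = 9
step 7 | dur = C[6]=5 = 5
sum of known step durations = 46
dur[5] = total - known = 54 - 46 = 8
C[4] is the binding max in step 5, so C[4] = dur[5] = 8

C[4] = 8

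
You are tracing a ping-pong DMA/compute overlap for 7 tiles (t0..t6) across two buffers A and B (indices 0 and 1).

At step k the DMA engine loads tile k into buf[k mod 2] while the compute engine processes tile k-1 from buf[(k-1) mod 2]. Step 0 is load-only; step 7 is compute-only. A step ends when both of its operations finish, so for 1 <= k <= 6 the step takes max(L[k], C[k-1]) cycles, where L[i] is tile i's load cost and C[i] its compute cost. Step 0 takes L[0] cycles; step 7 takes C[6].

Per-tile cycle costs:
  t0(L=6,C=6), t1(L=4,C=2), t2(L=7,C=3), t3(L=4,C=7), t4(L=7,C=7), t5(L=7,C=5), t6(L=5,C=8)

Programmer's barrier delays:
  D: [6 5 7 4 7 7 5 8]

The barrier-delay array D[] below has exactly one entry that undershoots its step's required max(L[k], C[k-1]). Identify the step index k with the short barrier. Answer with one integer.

step 0: need L[0]=6 = 6; D[0]=6 ok
step 1: need max(L[1]=4,C[0]=6) = 6; D[1]=5 SHORT
step 2: need max(L[2]=7,C[1]=2) = 7; D[2]=7 ok
step 3: need max(L[3]=4,C[2]=3) = 4; D[3]=4 ok
step 4: need max(L[4]=7,C[3]=7) = 7; D[4]=7 ok
step 5: need max(L[5]=7,C[4]=7) = 7; D[5]=7 ok
step 6: need max(L[6]=5,C[5]=5) = 5; D[6]=5 ok
step 7: need C[6]=8 = 8; D[7]=8 ok

hazard at step 1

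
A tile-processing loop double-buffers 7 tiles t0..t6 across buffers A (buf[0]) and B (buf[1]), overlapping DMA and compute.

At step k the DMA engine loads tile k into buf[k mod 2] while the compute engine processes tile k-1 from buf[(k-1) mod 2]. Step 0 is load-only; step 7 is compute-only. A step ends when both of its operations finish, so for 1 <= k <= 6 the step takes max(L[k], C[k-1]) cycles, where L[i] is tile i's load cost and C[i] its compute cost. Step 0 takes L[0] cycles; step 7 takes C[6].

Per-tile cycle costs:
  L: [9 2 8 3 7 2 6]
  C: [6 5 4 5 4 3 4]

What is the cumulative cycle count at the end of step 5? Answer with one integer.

k=0 load=t0/9c comp=- wait=9 total=9
k=1 load=t1/2c comp=t0/6c wait=6 total=15
k=2 load=t2/8c comp=t1/5c wait=8 total=23
k=3 load=t3/3c comp=t2/4c wait=4 total=27
k=4 load=t4/7c comp=t3/5c wait=7 total=34
k=5 load=t5/2c comp=t4/4c wait=4 total=38
k=6 load=t6/6c comp=t5/3c wait=6 total=44
k=7 load=- comp=t6/4c wait=4 total=48

end_cycle[5] = 38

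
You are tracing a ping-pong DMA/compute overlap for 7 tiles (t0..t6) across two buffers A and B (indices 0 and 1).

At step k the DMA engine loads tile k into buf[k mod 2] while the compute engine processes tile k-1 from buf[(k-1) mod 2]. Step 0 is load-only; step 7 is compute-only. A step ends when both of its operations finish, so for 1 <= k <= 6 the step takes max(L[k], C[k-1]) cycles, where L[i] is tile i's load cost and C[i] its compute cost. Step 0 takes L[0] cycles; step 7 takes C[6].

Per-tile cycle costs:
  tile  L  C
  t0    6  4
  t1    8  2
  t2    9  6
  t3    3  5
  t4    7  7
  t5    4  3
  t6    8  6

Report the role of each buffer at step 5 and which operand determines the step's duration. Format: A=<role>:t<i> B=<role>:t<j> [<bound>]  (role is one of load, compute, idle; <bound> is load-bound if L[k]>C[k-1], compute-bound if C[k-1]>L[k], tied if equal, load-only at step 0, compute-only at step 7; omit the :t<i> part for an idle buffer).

step 0: L[0]=6 → dur=6, Σ=6 | A=load:t0 B=idle [load-only]
step 1: L[1]=8 C[0]=4 → dur=8, Σ=14 | A=compute:t0 B=load:t1 [load-bound]
step 2: L[2]=9 C[1]=2 → dur=9, Σ=23 | A=load:t2 B=compute:t1 [load-bound]
step 3: L[3]=3 C[2]=6 → dur=6, Σ=29 | A=compute:t2 B=load:t3 [compute-bound]
step 4: L[4]=7 C[3]=5 → dur=7, Σ=36 | A=load:t4 B=compute:t3 [load-bound]
step 5: L[5]=4 C[4]=7 → dur=7, Σ=43 | A=compute:t4 B=load:t5 [compute-bound]
step 6: L[6]=8 C[5]=3 → dur=8, Σ=51 | A=load:t6 B=compute:t5 [load-bound]
step 7: C[6]=6 → dur=6, Σ=57 | A=compute:t6 B=idle [compute-only]

step 5: A=compute:t4 B=load:t5 [compute-bound]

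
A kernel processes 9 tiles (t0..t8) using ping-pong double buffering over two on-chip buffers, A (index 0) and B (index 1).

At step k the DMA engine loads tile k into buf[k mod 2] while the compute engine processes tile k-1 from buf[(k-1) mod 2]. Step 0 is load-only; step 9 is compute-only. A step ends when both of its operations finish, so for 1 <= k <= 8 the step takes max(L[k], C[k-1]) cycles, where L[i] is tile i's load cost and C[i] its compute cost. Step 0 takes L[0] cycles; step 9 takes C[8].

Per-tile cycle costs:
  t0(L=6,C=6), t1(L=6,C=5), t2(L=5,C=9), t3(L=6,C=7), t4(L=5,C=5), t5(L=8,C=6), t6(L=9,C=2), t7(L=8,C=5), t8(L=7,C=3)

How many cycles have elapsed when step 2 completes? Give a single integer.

step 0: L[0]=6 → dur=6, Σ=6 | A=load:t0 B=idle [load-only]
step 1: L[1]=6 C[0]=6 → dur=6, Σ=12 | A=compute:t0 B=load:t1 [tied]
step 2: L[2]=5 C[1]=5 → dur=5, Σ=17 | A=load:t2 B=compute:t1 [tied]
step 3: L[3]=6 C[2]=9 → dur=9, Σ=26 | A=compute:t2 B=load:t3 [compute-bound]
step 4: L[4]=5 C[3]=7 → dur=7, Σ=33 | A=load:t4 B=compute:t3 [compute-bound]
step 5: L[5]=8 C[4]=5 → dur=8, Σ=41 | A=compute:t4 B=load:t5 [load-bound]
step 6: L[6]=9 C[5]=6 → dur=9, Σ=50 | A=load:t6 B=compute:t5 [load-bound]
step 7: L[7]=8 C[6]=2 → dur=8, Σ=58 | A=compute:t6 B=load:t7 [load-bound]
step 8: L[8]=7 C[7]=5 → dur=7, Σ=65 | A=load:t8 B=compute:t7 [load-bound]
step 9: C[8]=3 → dur=3, Σ=68 | A=compute:t8 B=idle [compute-only]

end_cycle[2] = 17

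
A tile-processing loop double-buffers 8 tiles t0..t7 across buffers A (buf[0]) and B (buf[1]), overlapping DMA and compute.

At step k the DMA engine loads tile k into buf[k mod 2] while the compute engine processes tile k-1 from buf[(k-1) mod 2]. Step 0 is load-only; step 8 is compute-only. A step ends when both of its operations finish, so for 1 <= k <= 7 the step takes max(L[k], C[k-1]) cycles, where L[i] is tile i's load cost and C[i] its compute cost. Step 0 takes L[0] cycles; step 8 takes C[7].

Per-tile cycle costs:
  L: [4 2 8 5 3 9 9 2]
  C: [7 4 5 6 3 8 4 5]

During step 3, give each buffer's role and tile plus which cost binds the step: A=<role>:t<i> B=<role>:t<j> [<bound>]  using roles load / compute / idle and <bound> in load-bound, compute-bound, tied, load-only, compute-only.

k=0 load=t0/4c comp=- wait=4 total=4
k=1 load=t1/2c comp=t0/7c wait=7 total=11
k=2 load=t2/8c comp=t1/4c wait=8 total=19
k=3 load=t3/5c comp=t2/5c wait=5 total=24
k=4 load=t4/3c comp=t3/6c wait=6 total=30
k=5 load=t5/9c comp=t4/3c wait=9 total=39
k=6 load=t6/9c comp=t5/8c wait=9 total=48
k=7 load=t7/2c comp=t6/4c wait=4 total=52
k=8 load=- comp=t7/5c wait=5 total=57

step 3: A=compute:t2 B=load:t3 [tied]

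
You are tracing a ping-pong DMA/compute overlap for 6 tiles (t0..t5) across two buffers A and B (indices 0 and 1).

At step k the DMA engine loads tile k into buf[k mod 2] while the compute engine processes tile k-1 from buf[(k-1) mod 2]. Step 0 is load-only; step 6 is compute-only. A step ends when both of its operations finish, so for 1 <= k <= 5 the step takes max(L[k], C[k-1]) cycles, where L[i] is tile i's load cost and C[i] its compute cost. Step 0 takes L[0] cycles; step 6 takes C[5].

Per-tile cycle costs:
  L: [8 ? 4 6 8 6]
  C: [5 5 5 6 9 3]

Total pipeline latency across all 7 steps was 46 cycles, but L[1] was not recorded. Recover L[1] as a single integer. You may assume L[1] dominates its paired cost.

L[1] = 7

step 0 | dur = L[0]=8 = 8
step 1 | dur = max(L[1]=?, C[0]=5) = L[1]  (unknown; binding)
step 2 | dur = max(L[2]=4, C[1]=5) = 5
step 3 | dur = max(L[3]=6, C[2]=5) = 6
step 4 | dur = max(L[4]=8, C[3]=6) = 8
step 5 | dur = max(L[5]=6, C[4]=9) = 9
step 6 | dur = C[5]=3 = 3
sum of known step durations = 39
dur[1] = total - known = 46 - 39 = 7
L[1] is the binding max in step 1, so L[1] = dur[1] = 7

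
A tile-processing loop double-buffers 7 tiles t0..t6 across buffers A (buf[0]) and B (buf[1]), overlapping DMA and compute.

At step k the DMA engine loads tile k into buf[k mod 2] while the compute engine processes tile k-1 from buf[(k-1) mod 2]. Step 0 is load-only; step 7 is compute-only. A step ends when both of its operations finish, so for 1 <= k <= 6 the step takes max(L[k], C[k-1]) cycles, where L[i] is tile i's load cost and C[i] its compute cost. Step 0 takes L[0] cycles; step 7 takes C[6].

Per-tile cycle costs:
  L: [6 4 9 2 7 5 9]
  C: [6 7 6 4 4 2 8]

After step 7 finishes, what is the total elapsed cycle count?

end_cycle[7] = 56

[0] DMA t0→A (6c) ∥ CU idle ⇒ 6c, clock 6
[1] DMA t1→B (4c) ∥ CU A:t0 (6c) ⇒ 6c, clock 12
[2] DMA t2→A (9c) ∥ CU B:t1 (7c) ⇒ 9c, clock 21
[3] DMA t3→B (2c) ∥ CU A:t2 (6c) ⇒ 6c, clock 27
[4] DMA t4→A (7c) ∥ CU B:t3 (4c) ⇒ 7c, clock 34
[5] DMA t5→B (5c) ∥ CU A:t4 (4c) ⇒ 5c, clock 39
[6] DMA t6→A (9c) ∥ CU B:t5 (2c) ⇒ 9c, clock 48
[7] DMA idle ∥ CU A:t6 (8c) ⇒ 8c, clock 56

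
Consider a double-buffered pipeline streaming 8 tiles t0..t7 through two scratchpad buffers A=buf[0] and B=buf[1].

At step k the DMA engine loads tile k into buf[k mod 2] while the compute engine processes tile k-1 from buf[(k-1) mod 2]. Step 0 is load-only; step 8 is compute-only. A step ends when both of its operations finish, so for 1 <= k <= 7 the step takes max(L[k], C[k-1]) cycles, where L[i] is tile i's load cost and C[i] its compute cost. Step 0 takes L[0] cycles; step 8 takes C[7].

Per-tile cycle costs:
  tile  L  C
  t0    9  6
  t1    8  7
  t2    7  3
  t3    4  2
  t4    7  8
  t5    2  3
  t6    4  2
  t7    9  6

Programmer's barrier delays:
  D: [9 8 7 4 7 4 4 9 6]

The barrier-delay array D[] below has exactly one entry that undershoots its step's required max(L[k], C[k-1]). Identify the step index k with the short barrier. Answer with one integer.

step 0: need L[0]=9 = 9; D[0]=9 ok
step 1: need max(L[1]=8,C[0]=6) = 8; D[1]=8 ok
step 2: need max(L[2]=7,C[1]=7) = 7; D[2]=7 ok
step 3: need max(L[3]=4,C[2]=3) = 4; D[3]=4 ok
step 4: need max(L[4]=7,C[3]=2) = 7; D[4]=7 ok
step 5: need max(L[5]=2,C[4]=8) = 8; D[5]=4 SHORT
step 6: need max(L[6]=4,C[5]=3) = 4; D[6]=4 ok
step 7: need max(L[7]=9,C[6]=2) = 9; D[7]=9 ok
step 8: need C[7]=6 = 6; D[8]=6 ok

hazard at step 5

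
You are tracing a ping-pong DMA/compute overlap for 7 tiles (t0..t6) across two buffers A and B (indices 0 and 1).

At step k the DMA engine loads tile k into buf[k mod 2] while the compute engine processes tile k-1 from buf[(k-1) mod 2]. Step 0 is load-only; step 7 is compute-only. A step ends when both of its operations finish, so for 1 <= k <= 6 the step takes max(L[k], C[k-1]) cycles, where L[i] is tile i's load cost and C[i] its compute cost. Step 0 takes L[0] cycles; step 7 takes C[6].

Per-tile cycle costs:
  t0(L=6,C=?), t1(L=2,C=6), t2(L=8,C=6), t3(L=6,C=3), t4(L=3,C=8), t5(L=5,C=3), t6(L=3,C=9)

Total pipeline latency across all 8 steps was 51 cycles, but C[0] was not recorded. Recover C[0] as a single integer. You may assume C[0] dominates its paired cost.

C[0] = 8

step 0 = dur = L[0]=6 = 6
step 1 = dur = max(L[1]=2, C[0]=?) = C[0]  (unknown; binding)
step 2 = dur = max(L[2]=8, C[1]=6) = 8
step 3 = dur = max(L[3]=6, C[2]=6) = 6
step 4 = dur = max(L[4]=3, C[3]=3) = 3
step 5 = dur = max(L[5]=5, C[4]=8) = 8
step 6 = dur = max(L[6]=3, C[5]=3) = 3
step 7 = dur = C[6]=9 = 9
sum of known step durations = 43
dur[1] = total - known = 51 - 43 = 8
C[0] is the binding max in step 1, so C[0] = dur[1] = 8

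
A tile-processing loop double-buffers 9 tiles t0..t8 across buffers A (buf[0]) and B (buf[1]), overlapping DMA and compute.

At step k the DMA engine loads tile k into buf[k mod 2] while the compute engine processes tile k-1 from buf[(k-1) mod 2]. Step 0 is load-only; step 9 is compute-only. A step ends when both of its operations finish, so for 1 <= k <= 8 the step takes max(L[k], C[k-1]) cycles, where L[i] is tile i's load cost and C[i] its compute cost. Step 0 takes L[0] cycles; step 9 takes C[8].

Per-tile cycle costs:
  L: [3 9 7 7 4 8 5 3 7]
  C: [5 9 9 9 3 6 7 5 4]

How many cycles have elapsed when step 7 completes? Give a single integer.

end_cycle[7] = 60

  0. 3=3c; end=3; A:t0 B:-
  1. max(9,5)=9c; end=12; A:t0 B:t1
  2. max(7,9)=9c; end=21; A:t2 B:t1
  3. max(7,9)=9c; end=30; A:t2 B:t3
  4. max(4,9)=9c; end=39; A:t4 B:t3
  5. max(8,3)=8c; end=47; A:t4 B:t5
  6. max(5,6)=6c; end=53; A:t6 B:t5
  7. max(3,7)=7c; end=60; A:t6 B:t7
  8. max(7,5)=7c; end=67; A:t8 B:t7
  9. 4=4c; end=71; A:t8 B:t7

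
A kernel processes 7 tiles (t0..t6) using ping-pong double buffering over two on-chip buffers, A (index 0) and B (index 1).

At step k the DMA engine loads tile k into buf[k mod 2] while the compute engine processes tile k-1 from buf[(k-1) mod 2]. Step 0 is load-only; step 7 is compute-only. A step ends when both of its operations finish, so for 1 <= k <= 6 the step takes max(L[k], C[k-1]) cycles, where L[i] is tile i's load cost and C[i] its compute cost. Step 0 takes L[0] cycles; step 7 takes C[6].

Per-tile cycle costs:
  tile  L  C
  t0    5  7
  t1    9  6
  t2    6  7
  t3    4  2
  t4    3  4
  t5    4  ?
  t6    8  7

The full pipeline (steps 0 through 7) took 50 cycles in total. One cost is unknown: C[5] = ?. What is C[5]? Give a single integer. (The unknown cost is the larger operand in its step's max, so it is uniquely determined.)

step 0: dur = L[0]=5 = 5
step 1: dur = max(L[1]=9, C[0]=7) = 9
step 2: dur = max(L[2]=6, C[1]=6) = 6
step 3: dur = max(L[3]=4, C[2]=7) = 7
step 4: dur = max(L[4]=3, C[3]=2) = 3
step 5: dur = max(L[5]=4, C[4]=4) = 4
step 6: dur = max(L[6]=8, C[5]=?) = C[5]  (unknown; binding)
step 7: dur = C[6]=7 = 7
sum of known step durations = 41
dur[6] = total - known = 50 - 41 = 9
C[5] is the binding max in step 6, so C[5] = dur[6] = 9

C[5] = 9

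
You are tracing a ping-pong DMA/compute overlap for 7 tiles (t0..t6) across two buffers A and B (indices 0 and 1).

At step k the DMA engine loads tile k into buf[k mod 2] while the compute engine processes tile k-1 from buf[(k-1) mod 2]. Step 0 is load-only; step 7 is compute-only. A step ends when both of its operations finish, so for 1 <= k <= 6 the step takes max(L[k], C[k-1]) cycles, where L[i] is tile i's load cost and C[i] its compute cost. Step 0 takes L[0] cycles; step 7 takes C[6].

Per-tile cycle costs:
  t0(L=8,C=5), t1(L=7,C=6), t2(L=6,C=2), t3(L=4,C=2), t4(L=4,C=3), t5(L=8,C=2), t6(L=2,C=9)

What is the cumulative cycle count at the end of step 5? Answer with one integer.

end_cycle[5] = 37

k=0 load=t0/8c comp=- wait=8 total=8
k=1 load=t1/7c comp=t0/5c wait=7 total=15
k=2 load=t2/6c comp=t1/6c wait=6 total=21
k=3 load=t3/4c comp=t2/2c wait=4 total=25
k=4 load=t4/4c comp=t3/2c wait=4 total=29
k=5 load=t5/8c comp=t4/3c wait=8 total=37
k=6 load=t6/2c comp=t5/2c wait=2 total=39
k=7 load=- comp=t6/9c wait=9 total=48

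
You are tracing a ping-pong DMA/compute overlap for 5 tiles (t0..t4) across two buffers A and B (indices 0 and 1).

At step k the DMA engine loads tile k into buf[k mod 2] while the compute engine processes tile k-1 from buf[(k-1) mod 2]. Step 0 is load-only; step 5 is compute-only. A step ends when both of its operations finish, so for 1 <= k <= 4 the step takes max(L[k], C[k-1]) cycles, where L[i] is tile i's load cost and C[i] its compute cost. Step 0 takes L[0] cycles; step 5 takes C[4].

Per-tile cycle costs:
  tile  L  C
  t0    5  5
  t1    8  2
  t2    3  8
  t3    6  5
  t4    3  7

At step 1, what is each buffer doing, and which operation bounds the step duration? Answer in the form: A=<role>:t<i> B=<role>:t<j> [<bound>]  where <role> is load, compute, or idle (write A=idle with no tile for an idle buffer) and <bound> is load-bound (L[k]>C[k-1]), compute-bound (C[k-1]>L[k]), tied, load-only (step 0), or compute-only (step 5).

step 1: A=compute:t0 B=load:t1 [load-bound]

[0] DMA t0→A (5c) ∥ CU idle ⇒ 5c, clock 5
[1] DMA t1→B (8c) ∥ CU A:t0 (5c) ⇒ 8c, clock 13
[2] DMA t2→A (3c) ∥ CU B:t1 (2c) ⇒ 3c, clock 16
[3] DMA t3→B (6c) ∥ CU A:t2 (8c) ⇒ 8c, clock 24
[4] DMA t4→A (3c) ∥ CU B:t3 (5c) ⇒ 5c, clock 29
[5] DMA idle ∥ CU A:t4 (7c) ⇒ 7c, clock 36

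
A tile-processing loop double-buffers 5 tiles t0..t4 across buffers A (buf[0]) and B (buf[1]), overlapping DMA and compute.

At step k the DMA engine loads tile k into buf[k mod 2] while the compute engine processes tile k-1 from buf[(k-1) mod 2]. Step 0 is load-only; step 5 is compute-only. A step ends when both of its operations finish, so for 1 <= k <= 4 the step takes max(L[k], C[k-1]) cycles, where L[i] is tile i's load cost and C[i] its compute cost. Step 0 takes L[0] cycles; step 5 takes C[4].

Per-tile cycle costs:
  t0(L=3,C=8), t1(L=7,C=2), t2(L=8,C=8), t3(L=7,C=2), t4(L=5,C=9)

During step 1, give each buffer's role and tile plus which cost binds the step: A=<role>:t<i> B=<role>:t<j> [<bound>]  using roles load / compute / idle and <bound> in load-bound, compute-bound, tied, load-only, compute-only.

  0. 3=3c; end=3; A:t0 B:-
  1. max(7,8)=8c; end=11; A:t0 B:t1
  2. max(8,2)=8c; end=19; A:t2 B:t1
  3. max(7,8)=8c; end=27; A:t2 B:t3
  4. max(5,2)=5c; end=32; A:t4 B:t3
  5. 9=9c; end=41; A:t4 B:t3

step 1: A=compute:t0 B=load:t1 [compute-bound]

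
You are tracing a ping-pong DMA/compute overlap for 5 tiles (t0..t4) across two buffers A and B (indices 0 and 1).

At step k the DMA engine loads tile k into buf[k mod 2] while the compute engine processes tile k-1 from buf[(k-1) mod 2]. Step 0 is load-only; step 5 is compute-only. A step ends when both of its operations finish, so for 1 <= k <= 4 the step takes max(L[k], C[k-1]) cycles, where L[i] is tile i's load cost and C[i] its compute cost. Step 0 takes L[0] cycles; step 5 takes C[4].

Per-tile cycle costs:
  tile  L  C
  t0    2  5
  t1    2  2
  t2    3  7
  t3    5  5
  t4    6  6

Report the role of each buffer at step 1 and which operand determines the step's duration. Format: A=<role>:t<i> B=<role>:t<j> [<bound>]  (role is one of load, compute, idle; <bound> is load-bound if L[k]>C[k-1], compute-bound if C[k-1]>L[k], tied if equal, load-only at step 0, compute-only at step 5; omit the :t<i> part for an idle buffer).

step 1: A=compute:t0 B=load:t1 [compute-bound]

[0] DMA t0→A (2c) ∥ CU idle ⇒ 2c, clock 2
[1] DMA t1→B (2c) ∥ CU A:t0 (5c) ⇒ 5c, clock 7
[2] DMA t2→A (3c) ∥ CU B:t1 (2c) ⇒ 3c, clock 10
[3] DMA t3→B (5c) ∥ CU A:t2 (7c) ⇒ 7c, clock 17
[4] DMA t4→A (6c) ∥ CU B:t3 (5c) ⇒ 6c, clock 23
[5] DMA idle ∥ CU A:t4 (6c) ⇒ 6c, clock 29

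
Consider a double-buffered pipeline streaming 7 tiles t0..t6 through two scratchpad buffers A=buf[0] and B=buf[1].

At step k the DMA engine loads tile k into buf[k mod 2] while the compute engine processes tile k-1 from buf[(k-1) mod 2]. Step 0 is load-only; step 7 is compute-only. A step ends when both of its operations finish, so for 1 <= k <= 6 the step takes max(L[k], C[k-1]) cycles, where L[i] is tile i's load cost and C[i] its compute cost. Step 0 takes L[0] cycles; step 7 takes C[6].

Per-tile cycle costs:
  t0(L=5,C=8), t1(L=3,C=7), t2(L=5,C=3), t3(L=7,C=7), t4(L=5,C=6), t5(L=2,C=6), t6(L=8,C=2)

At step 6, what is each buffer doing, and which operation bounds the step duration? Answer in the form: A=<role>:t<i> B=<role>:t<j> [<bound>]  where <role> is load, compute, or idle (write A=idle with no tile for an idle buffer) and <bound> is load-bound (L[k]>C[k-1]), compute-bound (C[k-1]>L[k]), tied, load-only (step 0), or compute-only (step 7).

step 6: A=load:t6 B=compute:t5 [load-bound]

  0. 5=5c; end=5; A:t0 B:-
  1. max(3,8)=8c; end=13; A:t0 B:t1
  2. max(5,7)=7c; end=20; A:t2 B:t1
  3. max(7,3)=7c; end=27; A:t2 B:t3
  4. max(5,7)=7c; end=34; A:t4 B:t3
  5. max(2,6)=6c; end=40; A:t4 B:t5
  6. max(8,6)=8c; end=48; A:t6 B:t5
  7. 2=2c; end=50; A:t6 B:t5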